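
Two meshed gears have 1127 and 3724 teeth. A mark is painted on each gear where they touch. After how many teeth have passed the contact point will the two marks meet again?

85652 teeth

They coincide at every common multiple of the periods; the first is the LCM.
1127 = 7^2 × 23
3724 = 2^2 × 7^2 × 19
LCM(1127, 3724) = 2^2 × 7^2 × 19 × 23 = 85652.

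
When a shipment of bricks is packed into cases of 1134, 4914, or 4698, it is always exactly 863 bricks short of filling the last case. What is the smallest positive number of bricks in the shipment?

Being 863 short of a full case of size k means N ≡ −863 (mod k), i.e. N + 863 is a multiple of each size.
1134 = 2 × 3^4 × 7
4914 = 2 × 3^3 × 7 × 13
4698 = 2 × 3^4 × 29
LCM(1134, 4914, 4698) = 2 × 3^4 × 7 × 13 × 29 = 427518.
Smallest positive N is 427518 − 863 = 426655.

426655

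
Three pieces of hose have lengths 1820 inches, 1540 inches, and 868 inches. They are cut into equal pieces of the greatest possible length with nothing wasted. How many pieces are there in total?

151

Piece length = gcd(1820, 1540, 868).
1820 = 2^2 × 5 × 7 × 13
1540 = 2^2 × 5 × 7 × 11
868 = 2^2 × 7 × 31
gcd(1820, 1540, 868) = 2^2 × 7 = 28.
Total pieces = 1820/28 + 1540/28 + 868/28 = 65 + 55 + 31 = 151.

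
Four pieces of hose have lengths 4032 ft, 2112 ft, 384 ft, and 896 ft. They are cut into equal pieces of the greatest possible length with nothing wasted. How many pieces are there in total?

116

Piece length = gcd(4032, 2112, 384, 896).
4032 = 2^6 × 3^2 × 7
2112 = 2^6 × 3 × 11
384 = 2^7 × 3
896 = 2^7 × 7
gcd(4032, 2112, 384, 896) = 2^6 = 64.
Total pieces = 4032/64 + 2112/64 + 384/64 + 896/64 = 63 + 33 + 6 + 14 = 116.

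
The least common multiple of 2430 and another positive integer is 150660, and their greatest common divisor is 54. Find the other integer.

3348

gcd × lcm = product of the two integers, so the other integer is (54 × 150660) / 2430 = 3348.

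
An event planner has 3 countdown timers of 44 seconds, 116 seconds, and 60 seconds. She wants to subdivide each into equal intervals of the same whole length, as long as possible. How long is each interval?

The interval must divide each timer length; the longest such is the gcd.
44 = 2^2 × 11
116 = 2^2 × 29
60 = 2^2 × 3 × 5
gcd(44, 116, 60) = 2^2 = 4.

4 seconds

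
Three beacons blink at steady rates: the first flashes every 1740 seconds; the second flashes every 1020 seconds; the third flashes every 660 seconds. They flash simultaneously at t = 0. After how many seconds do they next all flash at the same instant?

325380 seconds

We need the least common multiple of the intervals.
1740 = 2^2 × 3 × 5 × 29
1020 = 2^2 × 3 × 5 × 17
660 = 2^2 × 3 × 5 × 11
LCM(1740, 1020, 660) = 2^2 × 3 × 5 × 11 × 17 × 29 = 325380.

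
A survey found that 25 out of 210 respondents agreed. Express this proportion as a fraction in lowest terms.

5/42

25 = 5^2
210 = 2 × 3 × 5 × 7
gcd(25, 210) = 5.
Divide numerator and denominator by 5: 25/210 = 5/42.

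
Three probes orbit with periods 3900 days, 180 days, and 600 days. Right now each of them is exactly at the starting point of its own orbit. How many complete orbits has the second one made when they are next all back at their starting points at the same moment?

All finish a whole number of cycles simultaneously at t = LCM of the periods.
3900 = 2^2 × 3 × 5^2 × 13
180 = 2^2 × 3^2 × 5
600 = 2^3 × 3 × 5^2
LCM(3900, 180, 600) = 2^3 × 3^2 × 5^2 × 13 = 23400.
Orbits for period 180: 23400 / 180 = 130.

130 orbits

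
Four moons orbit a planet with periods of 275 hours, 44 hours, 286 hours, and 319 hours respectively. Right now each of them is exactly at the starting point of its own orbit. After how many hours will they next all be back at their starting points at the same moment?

They coincide at every common multiple of the periods; the first is the LCM.
275 = 5^2 × 11
44 = 2^2 × 11
286 = 2 × 11 × 13
319 = 11 × 29
LCM(275, 44, 286, 319) = 2^2 × 5^2 × 11 × 13 × 29 = 414700.

414700 hours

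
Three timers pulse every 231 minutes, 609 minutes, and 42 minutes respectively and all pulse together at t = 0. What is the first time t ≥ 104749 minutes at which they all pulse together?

Joint pulses occur at multiples of LCM(231, 609, 42).
231 = 3 × 7 × 11
609 = 3 × 7 × 29
42 = 2 × 3 × 7
LCM(231, 609, 42) = 2 × 3 × 7 × 11 × 29 = 13398.
Smallest multiple of 13398 that is ≥ 104749: ⌈104749/13398⌉ × 13398 = 8 × 13398 = 107184.

107184 minutes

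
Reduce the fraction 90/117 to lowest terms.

90 = 2 × 3^2 × 5
117 = 3^2 × 13
gcd(90, 117) = 3^2 = 9.
Divide numerator and denominator by 9: 90/117 = 10/13.

10/13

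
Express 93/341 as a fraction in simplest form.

3/11

93 = 3 × 31
341 = 11 × 31
gcd(93, 341) = 31.
Divide numerator and denominator by 31: 93/341 = 3/11.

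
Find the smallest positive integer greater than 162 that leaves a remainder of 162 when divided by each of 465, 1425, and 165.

486087

N − 162 must be a common multiple of 465, 1425, and 165.
465 = 3 × 5 × 31
1425 = 3 × 5^2 × 19
165 = 3 × 5 × 11
LCM(465, 1425, 165) = 3 × 5^2 × 11 × 19 × 31 = 485925.
Smallest N > 162 is LCM + 162 = 485925 + 162 = 486087.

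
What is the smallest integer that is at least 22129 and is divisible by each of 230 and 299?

The integer must be a common multiple of 230 and 299, so a multiple of their LCM.
230 = 2 × 5 × 23
299 = 13 × 23
LCM(230, 299) = 2 × 5 × 13 × 23 = 2990.
Smallest multiple of 2990 that is ≥ 22129: ⌈22129/2990⌉ × 2990 = 8 × 2990 = 23920.

23920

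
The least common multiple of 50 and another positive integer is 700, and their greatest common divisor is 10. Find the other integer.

140

gcd × lcm = product of the two integers, so the other integer is (10 × 700) / 50 = 140.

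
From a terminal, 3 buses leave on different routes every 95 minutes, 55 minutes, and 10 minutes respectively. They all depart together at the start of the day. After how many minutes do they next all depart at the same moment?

2090 minutes

The first simultaneous occurrence is after LCM of the individual periods.
95 = 5 × 19
55 = 5 × 11
10 = 2 × 5
LCM(95, 55, 10) = 2 × 5 × 11 × 19 = 2090.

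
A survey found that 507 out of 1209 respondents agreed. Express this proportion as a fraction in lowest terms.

13/31

507 = 3 × 13^2
1209 = 3 × 13 × 31
gcd(507, 1209) = 3 × 13 = 39.
Divide numerator and denominator by 39: 507/1209 = 13/31.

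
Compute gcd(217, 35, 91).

7

217 = 7 × 31
35 = 5 × 7
91 = 7 × 13
gcd(217, 35, 91) = 7.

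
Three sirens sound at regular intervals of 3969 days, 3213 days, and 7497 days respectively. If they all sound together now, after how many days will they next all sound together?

67473 days

They coincide at every common multiple of the periods; the first is the LCM.
3969 = 3^4 × 7^2
3213 = 3^3 × 7 × 17
7497 = 3^2 × 7^2 × 17
LCM(3969, 3213, 7497) = 3^4 × 7^2 × 17 = 67473.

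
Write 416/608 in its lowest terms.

13/19

416 = 2^5 × 13
608 = 2^5 × 19
gcd(416, 608) = 2^5 = 32.
Divide numerator and denominator by 32: 416/608 = 13/19.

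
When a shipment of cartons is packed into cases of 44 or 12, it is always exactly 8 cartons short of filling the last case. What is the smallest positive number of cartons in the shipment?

Being 8 short of a full case of size k means N ≡ −8 (mod k), i.e. N + 8 is a multiple of each size.
44 = 2^2 × 11
12 = 2^2 × 3
LCM(44, 12) = 2^2 × 3 × 11 = 132.
Smallest positive N is 132 − 8 = 124.

124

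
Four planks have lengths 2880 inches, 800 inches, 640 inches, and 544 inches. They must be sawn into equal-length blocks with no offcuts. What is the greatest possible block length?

This is the greatest common divisor of 2880, 800, 640, and 544.
2880 = 2^6 × 3^2 × 5
800 = 2^5 × 5^2
640 = 2^7 × 5
544 = 2^5 × 17
gcd(2880, 800, 640, 544) = 2^5 = 32.

32 inches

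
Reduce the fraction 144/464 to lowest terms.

144 = 2^4 × 3^2
464 = 2^4 × 29
gcd(144, 464) = 2^4 = 16.
Divide numerator and denominator by 16: 144/464 = 9/29.

9/29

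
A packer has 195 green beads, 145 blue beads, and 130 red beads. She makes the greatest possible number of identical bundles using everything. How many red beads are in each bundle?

26

Number of bundles = gcd(195, 145, 130).
195 = 3 × 5 × 13
145 = 5 × 29
130 = 2 × 5 × 13
gcd(195, 145, 130) = 5.
red beads per bundle = 130 / 5 = 26.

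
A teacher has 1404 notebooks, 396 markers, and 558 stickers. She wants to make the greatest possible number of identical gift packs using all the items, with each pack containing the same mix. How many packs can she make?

18 packs

The pack count must divide each quantity, so the greatest is gcd(1404, 396, 558).
1404 = 2^2 × 3^3 × 13
396 = 2^2 × 3^2 × 11
558 = 2 × 3^2 × 31
gcd(1404, 396, 558) = 2 × 3^2 = 18.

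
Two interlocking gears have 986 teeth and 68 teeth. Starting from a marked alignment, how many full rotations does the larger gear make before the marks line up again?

2 rotations

The first common completion time is the LCM of the periods.
986 = 2 × 17 × 29
68 = 2^2 × 17
LCM(986, 68) = 2^2 × 17 × 29 = 1972.
Rotations for period 986: 1972 / 986 = 2.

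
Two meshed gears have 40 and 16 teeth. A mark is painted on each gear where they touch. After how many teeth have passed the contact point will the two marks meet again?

The first simultaneous occurrence is after LCM of the individual periods.
40 = 2^3 × 5
16 = 2^4
LCM(40, 16) = 2^4 × 5 = 80.

80 teeth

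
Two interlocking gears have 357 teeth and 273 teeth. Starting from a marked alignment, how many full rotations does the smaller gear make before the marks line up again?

17 rotations

They are all back at their starting positions together after one LCM of the periods.
357 = 3 × 7 × 17
273 = 3 × 7 × 13
LCM(357, 273) = 3 × 7 × 13 × 17 = 4641.
Rotations for period 273: 4641 / 273 = 17.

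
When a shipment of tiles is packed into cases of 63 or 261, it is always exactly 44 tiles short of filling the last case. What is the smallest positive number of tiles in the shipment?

Being 44 short of a full case of size k means N ≡ −44 (mod k), i.e. N + 44 is a multiple of each size.
63 = 3^2 × 7
261 = 3^2 × 29
LCM(63, 261) = 3^2 × 7 × 29 = 1827.
Smallest positive N is 1827 − 44 = 1783.

1783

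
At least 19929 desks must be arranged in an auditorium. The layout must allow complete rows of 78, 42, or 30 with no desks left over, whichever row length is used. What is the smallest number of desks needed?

The number of desks must be a common multiple of 78, 42, and 30, so a multiple of their LCM.
78 = 2 × 3 × 13
42 = 2 × 3 × 7
30 = 2 × 3 × 5
LCM(78, 42, 30) = 2 × 3 × 5 × 7 × 13 = 2730.
Smallest multiple of 2730 that is ≥ 19929: ⌈19929/2730⌉ × 2730 = 8 × 2730 = 21840.

21840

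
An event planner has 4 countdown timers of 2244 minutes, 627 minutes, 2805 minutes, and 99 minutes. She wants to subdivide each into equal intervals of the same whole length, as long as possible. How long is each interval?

The interval must divide each timer length; the longest such is the gcd.
2244 = 2^2 × 3 × 11 × 17
627 = 3 × 11 × 19
2805 = 3 × 5 × 11 × 17
99 = 3^2 × 11
gcd(2244, 627, 2805, 99) = 3 × 11 = 33.

33 minutes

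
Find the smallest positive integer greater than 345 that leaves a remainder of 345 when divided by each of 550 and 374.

N − 345 must be a common multiple of 550 and 374.
550 = 2 × 5^2 × 11
374 = 2 × 11 × 17
LCM(550, 374) = 2 × 5^2 × 11 × 17 = 9350.
Smallest N > 345 is LCM + 345 = 9350 + 345 = 9695.

9695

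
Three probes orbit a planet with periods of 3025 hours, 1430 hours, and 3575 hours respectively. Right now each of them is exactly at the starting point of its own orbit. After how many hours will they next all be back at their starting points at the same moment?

78650 hours

We need the least common multiple of the intervals.
3025 = 5^2 × 11^2
1430 = 2 × 5 × 11 × 13
3575 = 5^2 × 11 × 13
LCM(3025, 1430, 3575) = 2 × 5^2 × 11^2 × 13 = 78650.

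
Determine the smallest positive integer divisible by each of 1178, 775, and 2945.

29450

1178 = 2 × 19 × 31
775 = 5^2 × 31
2945 = 5 × 19 × 31
LCM(1178, 775, 2945) = 2 × 5^2 × 19 × 31 = 29450.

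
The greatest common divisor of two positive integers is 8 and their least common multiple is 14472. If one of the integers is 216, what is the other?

For two integers, gcd × lcm = product, so the other is (8 × 14472) / 216 = 115776 / 216 = 536.

536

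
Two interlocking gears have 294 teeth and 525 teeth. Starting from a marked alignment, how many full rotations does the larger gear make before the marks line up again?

They are all back at their starting positions together after one LCM of the periods.
294 = 2 × 3 × 7^2
525 = 3 × 5^2 × 7
LCM(294, 525) = 2 × 3 × 5^2 × 7^2 = 7350.
Rotations for period 525: 7350 / 525 = 14.

14 rotations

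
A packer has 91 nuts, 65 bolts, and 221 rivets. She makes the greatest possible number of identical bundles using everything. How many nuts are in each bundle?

7

Number of bundles = gcd(91, 65, 221).
91 = 7 × 13
65 = 5 × 13
221 = 13 × 17
gcd(91, 65, 221) = 13.
nuts per bundle = 91 / 13 = 7.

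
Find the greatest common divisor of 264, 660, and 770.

22

264 = 2^3 × 3 × 11
660 = 2^2 × 3 × 5 × 11
770 = 2 × 5 × 7 × 11
gcd(264, 660, 770) = 2 × 11 = 22.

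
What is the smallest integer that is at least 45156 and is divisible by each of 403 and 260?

The integer must be a common multiple of 403 and 260, so a multiple of their LCM.
403 = 13 × 31
260 = 2^2 × 5 × 13
LCM(403, 260) = 2^2 × 5 × 13 × 31 = 8060.
Smallest multiple of 8060 that is ≥ 45156: ⌈45156/8060⌉ × 8060 = 6 × 8060 = 48360.

48360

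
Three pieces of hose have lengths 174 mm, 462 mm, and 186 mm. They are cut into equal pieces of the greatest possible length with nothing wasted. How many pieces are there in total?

Piece length = gcd(174, 462, 186).
174 = 2 × 3 × 29
462 = 2 × 3 × 7 × 11
186 = 2 × 3 × 31
gcd(174, 462, 186) = 2 × 3 = 6.
Total pieces = 174/6 + 462/6 + 186/6 = 29 + 77 + 31 = 137.

137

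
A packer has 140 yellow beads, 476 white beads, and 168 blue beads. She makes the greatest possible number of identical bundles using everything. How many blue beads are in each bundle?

Number of bundles = gcd(140, 476, 168).
140 = 2^2 × 5 × 7
476 = 2^2 × 7 × 17
168 = 2^3 × 3 × 7
gcd(140, 476, 168) = 2^2 × 7 = 28.
blue beads per bundle = 168 / 28 = 6.

6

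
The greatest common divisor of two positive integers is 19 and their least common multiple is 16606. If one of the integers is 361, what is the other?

For two integers, gcd × lcm = product, so the other is (19 × 16606) / 361 = 315514 / 361 = 874.

874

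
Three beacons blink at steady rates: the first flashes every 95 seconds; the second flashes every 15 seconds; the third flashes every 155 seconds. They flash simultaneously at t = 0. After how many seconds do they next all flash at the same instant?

8835 seconds

They coincide at every common multiple of the periods; the first is the LCM.
95 = 5 × 19
15 = 3 × 5
155 = 5 × 31
LCM(95, 15, 155) = 3 × 5 × 19 × 31 = 8835.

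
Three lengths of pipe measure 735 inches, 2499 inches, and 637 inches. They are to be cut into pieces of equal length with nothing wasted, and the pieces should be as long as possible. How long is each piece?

49 inches

Each piece length must divide every original length, so the longest possible is gcd(735, 2499, 637).
735 = 3 × 5 × 7^2
2499 = 3 × 7^2 × 17
637 = 7^2 × 13
gcd(735, 2499, 637) = 7^2 = 49.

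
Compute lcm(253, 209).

4807

253 = 11 × 23
209 = 11 × 19
LCM(253, 209) = 11 × 19 × 23 = 4807.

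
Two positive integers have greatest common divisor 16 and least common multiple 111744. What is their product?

1787904

For any two positive integers, gcd × lcm = product = 16 × 111744 = 1787904.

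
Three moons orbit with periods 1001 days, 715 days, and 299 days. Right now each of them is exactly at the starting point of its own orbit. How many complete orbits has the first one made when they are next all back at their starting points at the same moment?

They are all back at their starting positions together after one LCM of the periods.
1001 = 7 × 11 × 13
715 = 5 × 11 × 13
299 = 13 × 23
LCM(1001, 715, 299) = 5 × 7 × 11 × 13 × 23 = 115115.
Orbits for period 1001: 115115 / 1001 = 115.

115 orbits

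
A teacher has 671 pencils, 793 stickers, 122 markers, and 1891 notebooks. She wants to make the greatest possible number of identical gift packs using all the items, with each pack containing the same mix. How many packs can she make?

61 packs

The pack count must divide each quantity, so the greatest is gcd(671, 793, 122, 1891).
671 = 11 × 61
793 = 13 × 61
122 = 2 × 61
1891 = 31 × 61
gcd(671, 793, 122, 1891) = 61.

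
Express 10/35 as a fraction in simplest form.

2/7

10 = 2 × 5
35 = 5 × 7
gcd(10, 35) = 5.
Divide numerator and denominator by 5: 10/35 = 2/7.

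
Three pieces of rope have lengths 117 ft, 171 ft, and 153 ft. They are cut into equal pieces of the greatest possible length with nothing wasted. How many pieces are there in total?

Piece length = gcd(117, 171, 153).
117 = 3^2 × 13
171 = 3^2 × 19
153 = 3^2 × 17
gcd(117, 171, 153) = 3^2 = 9.
Total pieces = 117/9 + 171/9 + 153/9 = 13 + 19 + 17 = 49.

49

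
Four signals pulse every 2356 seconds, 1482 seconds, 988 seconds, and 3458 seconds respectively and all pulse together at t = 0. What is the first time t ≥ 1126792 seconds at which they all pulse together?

Joint pulses occur at multiples of LCM(2356, 1482, 988, 3458).
2356 = 2^2 × 19 × 31
1482 = 2 × 3 × 13 × 19
988 = 2^2 × 13 × 19
3458 = 2 × 7 × 13 × 19
LCM(2356, 1482, 988, 3458) = 2^2 × 3 × 7 × 13 × 19 × 31 = 643188.
Smallest multiple of 643188 that is ≥ 1126792: ⌈1126792/643188⌉ × 643188 = 2 × 643188 = 1286376.

1286376 seconds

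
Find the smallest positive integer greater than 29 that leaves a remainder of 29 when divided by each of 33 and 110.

359

N − 29 must be a common multiple of 33 and 110.
33 = 3 × 11
110 = 2 × 5 × 11
LCM(33, 110) = 2 × 3 × 5 × 11 = 330.
Smallest N > 29 is LCM + 29 = 330 + 29 = 359.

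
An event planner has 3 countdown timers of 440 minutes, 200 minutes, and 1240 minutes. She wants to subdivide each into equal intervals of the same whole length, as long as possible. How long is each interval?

The interval must divide each timer length; the longest such is the gcd.
440 = 2^3 × 5 × 11
200 = 2^3 × 5^2
1240 = 2^3 × 5 × 31
gcd(440, 200, 1240) = 2^3 × 5 = 40.

40 minutes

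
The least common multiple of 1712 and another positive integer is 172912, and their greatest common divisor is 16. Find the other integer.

gcd × lcm = product of the two integers, so the other integer is (16 × 172912) / 1712 = 1616.

1616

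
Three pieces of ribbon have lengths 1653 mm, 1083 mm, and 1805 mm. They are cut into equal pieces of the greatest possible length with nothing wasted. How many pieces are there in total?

Piece length = gcd(1653, 1083, 1805).
1653 = 3 × 19 × 29
1083 = 3 × 19^2
1805 = 5 × 19^2
gcd(1653, 1083, 1805) = 19.
Total pieces = 1653/19 + 1083/19 + 1805/19 = 87 + 57 + 95 = 239.

239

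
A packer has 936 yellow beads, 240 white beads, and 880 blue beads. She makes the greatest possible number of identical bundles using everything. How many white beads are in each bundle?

30

Number of bundles = gcd(936, 240, 880).
936 = 2^3 × 3^2 × 13
240 = 2^4 × 3 × 5
880 = 2^4 × 5 × 11
gcd(936, 240, 880) = 2^3 = 8.
white beads per bundle = 240 / 8 = 30.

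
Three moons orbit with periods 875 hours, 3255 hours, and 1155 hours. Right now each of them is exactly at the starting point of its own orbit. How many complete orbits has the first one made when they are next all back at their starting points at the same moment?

They are all back at their starting positions together after one LCM of the periods.
875 = 5^3 × 7
3255 = 3 × 5 × 7 × 31
1155 = 3 × 5 × 7 × 11
LCM(875, 3255, 1155) = 3 × 5^3 × 7 × 11 × 31 = 895125.
Orbits for period 875: 895125 / 875 = 1023.

1023 orbits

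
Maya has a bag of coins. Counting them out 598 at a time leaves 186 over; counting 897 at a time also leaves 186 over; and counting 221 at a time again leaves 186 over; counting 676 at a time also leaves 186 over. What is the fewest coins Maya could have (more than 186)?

793134

N − 186 must be a common multiple of 598, 897, 221, and 676.
598 = 2 × 13 × 23
897 = 3 × 13 × 23
221 = 13 × 17
676 = 2^2 × 13^2
LCM(598, 897, 221, 676) = 2^2 × 3 × 13^2 × 17 × 23 = 792948.
Smallest N > 186 is LCM + 186 = 792948 + 186 = 793134.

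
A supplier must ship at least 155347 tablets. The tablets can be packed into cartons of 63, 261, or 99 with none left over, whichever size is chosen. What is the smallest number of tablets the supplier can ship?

The number of tablets must be a common multiple of 63, 261, and 99, so a multiple of their LCM.
63 = 3^2 × 7
261 = 3^2 × 29
99 = 3^2 × 11
LCM(63, 261, 99) = 3^2 × 7 × 11 × 29 = 20097.
Smallest multiple of 20097 that is ≥ 155347: ⌈155347/20097⌉ × 20097 = 8 × 20097 = 160776.

160776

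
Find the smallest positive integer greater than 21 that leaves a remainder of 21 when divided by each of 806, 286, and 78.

N − 21 must be a common multiple of 806, 286, and 78.
806 = 2 × 13 × 31
286 = 2 × 11 × 13
78 = 2 × 3 × 13
LCM(806, 286, 78) = 2 × 3 × 11 × 13 × 31 = 26598.
Smallest N > 21 is LCM + 21 = 26598 + 21 = 26619.

26619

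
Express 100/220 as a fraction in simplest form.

5/11

100 = 2^2 × 5^2
220 = 2^2 × 5 × 11
gcd(100, 220) = 2^2 × 5 = 20.
Divide numerator and denominator by 20: 100/220 = 5/11.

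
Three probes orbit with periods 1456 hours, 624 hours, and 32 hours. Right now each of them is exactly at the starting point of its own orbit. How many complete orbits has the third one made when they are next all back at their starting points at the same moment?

The first common completion time is the LCM of the periods.
1456 = 2^4 × 7 × 13
624 = 2^4 × 3 × 13
32 = 2^5
LCM(1456, 624, 32) = 2^5 × 3 × 7 × 13 = 8736.
Orbits for period 32: 8736 / 32 = 273.

273 orbits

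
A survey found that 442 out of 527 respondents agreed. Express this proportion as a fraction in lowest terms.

442 = 2 × 13 × 17
527 = 17 × 31
gcd(442, 527) = 17.
Divide numerator and denominator by 17: 442/527 = 26/31.

26/31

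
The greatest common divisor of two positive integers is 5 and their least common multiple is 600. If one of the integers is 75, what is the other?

For two integers, gcd × lcm = product, so the other is (5 × 600) / 75 = 3000 / 75 = 40.

40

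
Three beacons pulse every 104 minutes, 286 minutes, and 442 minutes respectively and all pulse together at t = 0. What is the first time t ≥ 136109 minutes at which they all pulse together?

Joint pulses occur at multiples of LCM(104, 286, 442).
104 = 2^3 × 13
286 = 2 × 11 × 13
442 = 2 × 13 × 17
LCM(104, 286, 442) = 2^3 × 11 × 13 × 17 = 19448.
Smallest multiple of 19448 that is ≥ 136109: ⌈136109/19448⌉ × 19448 = 7 × 19448 = 136136.

136136 minutes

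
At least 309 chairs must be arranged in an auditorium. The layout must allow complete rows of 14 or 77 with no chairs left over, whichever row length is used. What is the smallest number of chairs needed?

The number of chairs must be a common multiple of 14 and 77, so a multiple of their LCM.
14 = 2 × 7
77 = 7 × 11
LCM(14, 77) = 2 × 7 × 11 = 154.
Smallest multiple of 154 that is ≥ 309: ⌈309/154⌉ × 154 = 3 × 154 = 462.

462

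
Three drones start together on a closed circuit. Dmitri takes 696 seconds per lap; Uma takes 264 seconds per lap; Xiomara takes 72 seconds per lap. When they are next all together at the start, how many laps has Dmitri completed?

They are all back at their starting positions together after one LCM of the periods.
696 = 2^3 × 3 × 29
264 = 2^3 × 3 × 11
72 = 2^3 × 3^2
LCM(696, 264, 72) = 2^3 × 3^2 × 11 × 29 = 22968.
Laps for period 696: 22968 / 696 = 33.

33 laps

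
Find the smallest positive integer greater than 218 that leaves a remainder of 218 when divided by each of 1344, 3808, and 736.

N − 218 must be a common multiple of 1344, 3808, and 736.
1344 = 2^6 × 3 × 7
3808 = 2^5 × 7 × 17
736 = 2^5 × 23
LCM(1344, 3808, 736) = 2^6 × 3 × 7 × 17 × 23 = 525504.
Smallest N > 218 is LCM + 218 = 525504 + 218 = 525722.

525722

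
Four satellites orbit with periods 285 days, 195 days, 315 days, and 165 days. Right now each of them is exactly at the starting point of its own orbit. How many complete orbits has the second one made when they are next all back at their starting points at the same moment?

4389 orbits

All finish a whole number of cycles simultaneously at t = LCM of the periods.
285 = 3 × 5 × 19
195 = 3 × 5 × 13
315 = 3^2 × 5 × 7
165 = 3 × 5 × 11
LCM(285, 195, 315, 165) = 3^2 × 5 × 7 × 11 × 13 × 19 = 855855.
Orbits for period 195: 855855 / 195 = 4389.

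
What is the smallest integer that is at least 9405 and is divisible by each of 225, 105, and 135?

9450

The integer must be a common multiple of 225, 105, and 135, so a multiple of their LCM.
225 = 3^2 × 5^2
105 = 3 × 5 × 7
135 = 3^3 × 5
LCM(225, 105, 135) = 3^3 × 5^2 × 7 = 4725.
Smallest multiple of 4725 that is ≥ 9405: ⌈9405/4725⌉ × 4725 = 2 × 4725 = 9450.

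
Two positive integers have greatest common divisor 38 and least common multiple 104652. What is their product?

3976776

For any two positive integers, gcd × lcm = product = 38 × 104652 = 3976776.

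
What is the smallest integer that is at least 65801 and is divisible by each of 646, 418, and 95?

The integer must be a common multiple of 646, 418, and 95, so a multiple of their LCM.
646 = 2 × 17 × 19
418 = 2 × 11 × 19
95 = 5 × 19
LCM(646, 418, 95) = 2 × 5 × 11 × 17 × 19 = 35530.
Smallest multiple of 35530 that is ≥ 65801: ⌈65801/35530⌉ × 35530 = 2 × 35530 = 71060.

71060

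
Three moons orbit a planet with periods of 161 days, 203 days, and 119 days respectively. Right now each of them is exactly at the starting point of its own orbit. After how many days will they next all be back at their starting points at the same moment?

We need the least common multiple of the intervals.
161 = 7 × 23
203 = 7 × 29
119 = 7 × 17
LCM(161, 203, 119) = 7 × 17 × 23 × 29 = 79373.

79373 days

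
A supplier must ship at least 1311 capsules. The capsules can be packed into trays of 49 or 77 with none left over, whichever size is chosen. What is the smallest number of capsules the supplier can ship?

1617

The number of capsules must be a common multiple of 49 and 77, so a multiple of their LCM.
49 = 7^2
77 = 7 × 11
LCM(49, 77) = 7^2 × 11 = 539.
Smallest multiple of 539 that is ≥ 1311: ⌈1311/539⌉ × 539 = 3 × 539 = 1617.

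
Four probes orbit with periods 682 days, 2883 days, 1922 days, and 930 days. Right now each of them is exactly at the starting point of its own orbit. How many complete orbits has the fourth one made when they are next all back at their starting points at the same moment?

341 orbits

They are all back at their starting positions together after one LCM of the periods.
682 = 2 × 11 × 31
2883 = 3 × 31^2
1922 = 2 × 31^2
930 = 2 × 3 × 5 × 31
LCM(682, 2883, 1922, 930) = 2 × 3 × 5 × 11 × 31^2 = 317130.
Orbits for period 930: 317130 / 930 = 341.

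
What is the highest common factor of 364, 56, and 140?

28

364 = 2^2 × 7 × 13
56 = 2^3 × 7
140 = 2^2 × 5 × 7
gcd(364, 56, 140) = 2^2 × 7 = 28.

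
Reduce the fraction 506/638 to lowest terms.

506 = 2 × 11 × 23
638 = 2 × 11 × 29
gcd(506, 638) = 2 × 11 = 22.
Divide numerator and denominator by 22: 506/638 = 23/29.

23/29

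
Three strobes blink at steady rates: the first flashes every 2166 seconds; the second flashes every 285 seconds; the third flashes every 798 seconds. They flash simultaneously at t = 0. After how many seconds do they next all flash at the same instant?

75810 seconds

They coincide at every common multiple of the periods; the first is the LCM.
2166 = 2 × 3 × 19^2
285 = 3 × 5 × 19
798 = 2 × 3 × 7 × 19
LCM(2166, 285, 798) = 2 × 3 × 5 × 7 × 19^2 = 75810.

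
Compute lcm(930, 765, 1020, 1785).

930 = 2 × 3 × 5 × 31
765 = 3^2 × 5 × 17
1020 = 2^2 × 3 × 5 × 17
1785 = 3 × 5 × 7 × 17
LCM(930, 765, 1020, 1785) = 2^2 × 3^2 × 5 × 7 × 17 × 31 = 664020.

664020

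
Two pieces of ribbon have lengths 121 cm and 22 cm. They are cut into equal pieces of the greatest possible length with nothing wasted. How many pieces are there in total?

Piece length = gcd(121, 22).
121 = 11^2
22 = 2 × 11
gcd(121, 22) = 11.
Total pieces = 121/11 + 22/11 = 11 + 2 = 13.

13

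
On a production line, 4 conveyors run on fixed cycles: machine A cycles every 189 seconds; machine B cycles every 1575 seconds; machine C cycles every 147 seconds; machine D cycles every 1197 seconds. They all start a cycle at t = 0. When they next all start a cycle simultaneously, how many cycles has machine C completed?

The first common completion time is the LCM of the periods.
189 = 3^3 × 7
1575 = 3^2 × 5^2 × 7
147 = 3 × 7^2
1197 = 3^2 × 7 × 19
LCM(189, 1575, 147, 1197) = 3^3 × 5^2 × 7^2 × 19 = 628425.
Cycles for period 147: 628425 / 147 = 4275.

4275 cycles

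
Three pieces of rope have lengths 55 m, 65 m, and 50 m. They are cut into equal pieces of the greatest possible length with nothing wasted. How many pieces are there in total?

34

Piece length = gcd(55, 65, 50).
55 = 5 × 11
65 = 5 × 13
50 = 2 × 5^2
gcd(55, 65, 50) = 5.
Total pieces = 55/5 + 65/5 + 50/5 = 11 + 13 + 10 = 34.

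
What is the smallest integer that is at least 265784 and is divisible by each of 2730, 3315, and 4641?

278460

The integer must be a common multiple of 2730, 3315, and 4641, so a multiple of their LCM.
2730 = 2 × 3 × 5 × 7 × 13
3315 = 3 × 5 × 13 × 17
4641 = 3 × 7 × 13 × 17
LCM(2730, 3315, 4641) = 2 × 3 × 5 × 7 × 13 × 17 = 46410.
Smallest multiple of 46410 that is ≥ 265784: ⌈265784/46410⌉ × 46410 = 6 × 46410 = 278460.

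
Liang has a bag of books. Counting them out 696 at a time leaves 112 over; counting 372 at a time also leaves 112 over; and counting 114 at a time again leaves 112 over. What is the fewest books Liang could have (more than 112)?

410056

N − 112 must be a common multiple of 696, 372, and 114.
696 = 2^3 × 3 × 29
372 = 2^2 × 3 × 31
114 = 2 × 3 × 19
LCM(696, 372, 114) = 2^3 × 3 × 19 × 29 × 31 = 409944.
Smallest N > 112 is LCM + 112 = 409944 + 112 = 410056.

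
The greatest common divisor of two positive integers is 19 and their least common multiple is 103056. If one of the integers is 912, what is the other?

For two integers, gcd × lcm = product, so the other is (19 × 103056) / 912 = 1958064 / 912 = 2147.

2147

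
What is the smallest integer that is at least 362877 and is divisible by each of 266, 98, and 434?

The integer must be a common multiple of 266, 98, and 434, so a multiple of their LCM.
266 = 2 × 7 × 19
98 = 2 × 7^2
434 = 2 × 7 × 31
LCM(266, 98, 434) = 2 × 7^2 × 19 × 31 = 57722.
Smallest multiple of 57722 that is ≥ 362877: ⌈362877/57722⌉ × 57722 = 7 × 57722 = 404054.

404054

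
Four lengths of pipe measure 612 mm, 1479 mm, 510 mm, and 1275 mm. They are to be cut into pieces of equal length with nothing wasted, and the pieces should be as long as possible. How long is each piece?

51 mm

The greatest length dividing all of 612, 1479, 510, and 1275 is their gcd.
612 = 2^2 × 3^2 × 17
1479 = 3 × 17 × 29
510 = 2 × 3 × 5 × 17
1275 = 3 × 5^2 × 17
gcd(612, 1479, 510, 1275) = 3 × 17 = 51.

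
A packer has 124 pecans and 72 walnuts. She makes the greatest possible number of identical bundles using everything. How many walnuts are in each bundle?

Number of bundles = gcd(124, 72).
124 = 2^2 × 31
72 = 2^3 × 3^2
gcd(124, 72) = 2^2 = 4.
walnuts per bundle = 72 / 4 = 18.

18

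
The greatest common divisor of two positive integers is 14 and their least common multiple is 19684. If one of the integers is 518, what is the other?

For two integers, gcd × lcm = product, so the other is (14 × 19684) / 518 = 275576 / 518 = 532.

532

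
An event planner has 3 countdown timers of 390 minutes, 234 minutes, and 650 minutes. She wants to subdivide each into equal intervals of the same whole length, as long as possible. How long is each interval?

The interval must divide each timer length; the longest such is the gcd.
390 = 2 × 3 × 5 × 13
234 = 2 × 3^2 × 13
650 = 2 × 5^2 × 13
gcd(390, 234, 650) = 2 × 13 = 26.

26 minutes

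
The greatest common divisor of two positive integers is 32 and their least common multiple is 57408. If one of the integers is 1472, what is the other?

1248

For two integers, gcd × lcm = product, so the other is (32 × 57408) / 1472 = 1837056 / 1472 = 1248.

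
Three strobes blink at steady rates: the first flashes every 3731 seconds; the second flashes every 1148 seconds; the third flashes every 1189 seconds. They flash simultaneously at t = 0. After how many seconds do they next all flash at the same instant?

They coincide at every common multiple of the periods; the first is the LCM.
3731 = 7 × 13 × 41
1148 = 2^2 × 7 × 41
1189 = 29 × 41
LCM(3731, 1148, 1189) = 2^2 × 7 × 13 × 29 × 41 = 432796.

432796 seconds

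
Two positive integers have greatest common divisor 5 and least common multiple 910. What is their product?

For any two positive integers, gcd × lcm = product = 5 × 910 = 4550.

4550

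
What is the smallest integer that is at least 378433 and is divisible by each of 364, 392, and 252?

The integer must be a common multiple of 364, 392, and 252, so a multiple of their LCM.
364 = 2^2 × 7 × 13
392 = 2^3 × 7^2
252 = 2^2 × 3^2 × 7
LCM(364, 392, 252) = 2^3 × 3^2 × 7^2 × 13 = 45864.
Smallest multiple of 45864 that is ≥ 378433: ⌈378433/45864⌉ × 45864 = 9 × 45864 = 412776.

412776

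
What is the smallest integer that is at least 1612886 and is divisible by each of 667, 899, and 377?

1881607

The integer must be a common multiple of 667, 899, and 377, so a multiple of their LCM.
667 = 23 × 29
899 = 29 × 31
377 = 13 × 29
LCM(667, 899, 377) = 13 × 23 × 29 × 31 = 268801.
Smallest multiple of 268801 that is ≥ 1612886: ⌈1612886/268801⌉ × 268801 = 7 × 268801 = 1881607.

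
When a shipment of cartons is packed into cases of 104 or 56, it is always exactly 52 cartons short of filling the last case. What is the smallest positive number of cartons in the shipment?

676

Being 52 short of a full case of size k means N ≡ −52 (mod k), i.e. N + 52 is a multiple of each size.
104 = 2^3 × 13
56 = 2^3 × 7
LCM(104, 56) = 2^3 × 7 × 13 = 728.
Smallest positive N is 728 − 52 = 676.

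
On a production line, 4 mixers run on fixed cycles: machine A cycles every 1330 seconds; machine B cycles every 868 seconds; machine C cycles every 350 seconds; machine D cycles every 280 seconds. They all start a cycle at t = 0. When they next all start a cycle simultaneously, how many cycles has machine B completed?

950 cycles

They are all back at their starting positions together after one LCM of the periods.
1330 = 2 × 5 × 7 × 19
868 = 2^2 × 7 × 31
350 = 2 × 5^2 × 7
280 = 2^3 × 5 × 7
LCM(1330, 868, 350, 280) = 2^3 × 5^2 × 7 × 19 × 31 = 824600.
Cycles for period 868: 824600 / 868 = 950.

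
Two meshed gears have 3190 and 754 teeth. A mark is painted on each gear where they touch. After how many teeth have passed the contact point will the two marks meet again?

They coincide at every common multiple of the periods; the first is the LCM.
3190 = 2 × 5 × 11 × 29
754 = 2 × 13 × 29
LCM(3190, 754) = 2 × 5 × 11 × 13 × 29 = 41470.

41470 teeth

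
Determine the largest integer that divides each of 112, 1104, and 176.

112 = 2^4 × 7
1104 = 2^4 × 3 × 23
176 = 2^4 × 11
gcd(112, 1104, 176) = 2^4 = 16.

16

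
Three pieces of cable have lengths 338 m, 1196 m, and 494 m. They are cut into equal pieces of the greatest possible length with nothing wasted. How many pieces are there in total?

Piece length = gcd(338, 1196, 494).
338 = 2 × 13^2
1196 = 2^2 × 13 × 23
494 = 2 × 13 × 19
gcd(338, 1196, 494) = 2 × 13 = 26.
Total pieces = 338/26 + 1196/26 + 494/26 = 13 + 46 + 19 = 78.

78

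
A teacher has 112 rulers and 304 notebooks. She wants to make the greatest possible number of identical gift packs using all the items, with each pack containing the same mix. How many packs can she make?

The pack count must divide each quantity, so the greatest is gcd(112, 304).
112 = 2^4 × 7
304 = 2^4 × 19
gcd(112, 304) = 2^4 = 16.

16 packs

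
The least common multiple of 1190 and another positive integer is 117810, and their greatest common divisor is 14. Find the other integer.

gcd × lcm = product of the two integers, so the other integer is (14 × 117810) / 1190 = 1386.

1386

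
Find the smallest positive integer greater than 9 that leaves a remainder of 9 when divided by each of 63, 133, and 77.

N − 9 must be a common multiple of 63, 133, and 77.
63 = 3^2 × 7
133 = 7 × 19
77 = 7 × 11
LCM(63, 133, 77) = 3^2 × 7 × 11 × 19 = 13167.
Smallest N > 9 is LCM + 9 = 13167 + 9 = 13176.

13176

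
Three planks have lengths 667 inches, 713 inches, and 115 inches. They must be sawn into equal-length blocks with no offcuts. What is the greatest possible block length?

23 inches

This is the greatest common divisor of 667, 713, and 115.
667 = 23 × 29
713 = 23 × 31
115 = 5 × 23
gcd(667, 713, 115) = 23.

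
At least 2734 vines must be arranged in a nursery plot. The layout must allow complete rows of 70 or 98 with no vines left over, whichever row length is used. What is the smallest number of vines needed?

2940

The number of vines must be a common multiple of 70 and 98, so a multiple of their LCM.
70 = 2 × 5 × 7
98 = 2 × 7^2
LCM(70, 98) = 2 × 5 × 7^2 = 490.
Smallest multiple of 490 that is ≥ 2734: ⌈2734/490⌉ × 490 = 6 × 490 = 2940.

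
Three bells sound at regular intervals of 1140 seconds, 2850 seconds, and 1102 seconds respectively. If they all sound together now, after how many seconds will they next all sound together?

165300 seconds

The first simultaneous occurrence is after LCM of the individual periods.
1140 = 2^2 × 3 × 5 × 19
2850 = 2 × 3 × 5^2 × 19
1102 = 2 × 19 × 29
LCM(1140, 2850, 1102) = 2^2 × 3 × 5^2 × 19 × 29 = 165300.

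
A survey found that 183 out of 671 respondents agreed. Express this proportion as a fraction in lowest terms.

183 = 3 × 61
671 = 11 × 61
gcd(183, 671) = 61.
Divide numerator and denominator by 61: 183/671 = 3/11.

3/11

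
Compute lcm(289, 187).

289 = 17^2
187 = 11 × 17
LCM(289, 187) = 11 × 17^2 = 3179.

3179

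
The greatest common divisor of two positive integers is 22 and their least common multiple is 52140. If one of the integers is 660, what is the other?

For two integers, gcd × lcm = product, so the other is (22 × 52140) / 660 = 1147080 / 660 = 1738.

1738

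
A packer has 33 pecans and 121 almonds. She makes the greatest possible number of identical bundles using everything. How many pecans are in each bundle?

Number of bundles = gcd(33, 121).
33 = 3 × 11
121 = 11^2
gcd(33, 121) = 11.
pecans per bundle = 33 / 11 = 3.

3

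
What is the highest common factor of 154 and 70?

154 = 2 × 7 × 11
70 = 2 × 5 × 7
gcd(154, 70) = 2 × 7 = 14.

14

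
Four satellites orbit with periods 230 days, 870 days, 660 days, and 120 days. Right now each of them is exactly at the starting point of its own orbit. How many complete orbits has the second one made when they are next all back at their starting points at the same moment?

1012 orbits

All finish a whole number of cycles simultaneously at t = LCM of the periods.
230 = 2 × 5 × 23
870 = 2 × 3 × 5 × 29
660 = 2^2 × 3 × 5 × 11
120 = 2^3 × 3 × 5
LCM(230, 870, 660, 120) = 2^3 × 3 × 5 × 11 × 23 × 29 = 880440.
Orbits for period 870: 880440 / 870 = 1012.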